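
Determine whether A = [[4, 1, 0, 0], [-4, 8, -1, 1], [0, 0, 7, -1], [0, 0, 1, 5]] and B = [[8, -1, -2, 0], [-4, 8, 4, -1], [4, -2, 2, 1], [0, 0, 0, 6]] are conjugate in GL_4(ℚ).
Yes.

Two matrices over a field are similar if and only if they have the same invariant factors.

Both A and B have characteristic polynomial (x - 6)^4 and minimal polynomial (x - 6)^3. Computing further, both have invariant factors x - 6, (x - 6)^3. Hence A and B are similar.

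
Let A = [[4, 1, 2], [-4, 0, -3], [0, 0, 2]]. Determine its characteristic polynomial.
χ_A(x) = (x - 2)^3

xI - A = [[x - 4, -1, -2], [4, x, 3], [0, 0, x - 2]].

Expanding det(xI - A) along the first row:
det(xI - A) = + (x - 4)·det([[x, 3], [0, x - 2]]) - (-1)·det([[4, 3], [0, x - 2]]) + (-2)·det([[4, x], [0, 0]]).

Evaluating gives χ_A(x) = x^3 - 6x^2 + 12x - 8 = (x - 2)^3.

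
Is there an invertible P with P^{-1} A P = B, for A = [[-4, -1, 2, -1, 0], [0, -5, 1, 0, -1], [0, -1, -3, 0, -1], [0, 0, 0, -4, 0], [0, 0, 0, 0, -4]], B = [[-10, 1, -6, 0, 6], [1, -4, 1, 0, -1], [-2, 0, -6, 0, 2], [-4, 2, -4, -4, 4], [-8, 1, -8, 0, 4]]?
Yes.

Two matrices over a field are similar if and only if they have the same invariant factors.

Both A and B have characteristic polynomial (x + 4)^5 and minimal polynomial (x + 4)^3. Computing further, both have invariant factors x + 4, x + 4, (x + 4)^3. Hence A and B are similar.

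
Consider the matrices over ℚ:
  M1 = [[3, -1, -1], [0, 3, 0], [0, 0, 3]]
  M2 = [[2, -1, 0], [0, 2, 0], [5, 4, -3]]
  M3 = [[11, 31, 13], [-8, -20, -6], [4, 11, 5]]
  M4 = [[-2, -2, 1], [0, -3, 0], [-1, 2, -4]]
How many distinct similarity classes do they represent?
4 classes: {M1}, {M2}, {M3}, {M4}

Characteristic polynomials: χ_{M1} = (x - 3)^3, χ_{M2} = (x - 2)^2(x + 3), χ_{M3} = (x - 2)(x + 3)^2, χ_{M4} = (x + 3)^3.

{M1}: invariant factors x - 3, (x - 3)^2.

{M2}: invariant factors (x - 2)^2(x + 3).

{M3}: invariant factors (x - 2)(x + 3)^2.

{M4}: invariant factors x + 3, (x + 3)^2.

Matrices are similar if and only if their invariant-factor lists agree; the partition into similarity classes is {M1}, {M2}, {M3}, {M4}.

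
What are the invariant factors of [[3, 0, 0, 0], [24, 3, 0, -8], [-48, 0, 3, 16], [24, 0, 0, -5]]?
The Jordan structure of A has elementary divisors (x + 5), (x - 3), (x - 3), (x - 3). Arranging the block sizes at each eigenvalue in decreasing order and taking row products gives the invariant factors.

Invariant factors (smallest first, each dividing the next): x - 3, x - 3, (x - 3)(x + 5).

Check: the last factor (x - 3)(x + 5) is the minimal polynomial, and the product (x - 3)^3(x + 5) is the characteristic polynomial.

x - 3, x - 3, (x - 3)(x + 5)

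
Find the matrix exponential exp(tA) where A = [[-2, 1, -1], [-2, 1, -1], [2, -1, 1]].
A has Jordan form J = [[0, 1, 0], [0, 0, 0], [0, 0, 0]] with A = PJP^{-1}, so e^{tA} = P e^{tJ} P^{-1}.

For a Jordan block J_k(λ), e^{tJ_k(λ)} = e^{λt} · (I + tN + t^2 N^2/2! + ... + t^{k-1} N^{k-1}/(k-1)!) where N is the nilpotent superdiagonal part.

Assembling the blocks and conjugating back gives the entries of e^{tA} as shown above.

e^{tA} = [[1 - 2*t, t, -t], [-2*t, t + 1, -t], [2*t, -t, t + 1]]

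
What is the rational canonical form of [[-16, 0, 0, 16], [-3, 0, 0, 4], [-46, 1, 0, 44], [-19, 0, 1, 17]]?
R = [[0, 0, 0, 16], [1, 0, 0, -28], [0, 1, 0, 12], [0, 0, 1, 1]]

The invariant factors of A (the non-unit diagonal entries of the Smith normal form of xI - A over ℚ[x]) are (x - 2)^2(x - 1)(x + 4), each dividing the next. The characteristic polynomial is their product, (x - 2)^2(x - 1)(x + 4).

The rational canonical form is the block-diagonal matrix of companion matrices C(f_i):
R = [[0, 0, 0, 16], [1, 0, 0, -28], [0, 1, 0, 12], [0, 0, 1, 1]].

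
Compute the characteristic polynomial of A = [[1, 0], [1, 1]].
xI - A = [[x - 1, 0], [-1, x - 1]].

Expanding det(xI - A) along the first row:
det(xI - A) = + (x - 1)·det([[x - 1]]) - (0)·det([[-1]]).

Evaluating gives χ_A(x) = x^2 - 2x + 1 = (x - 1)^2.

χ_A(x) = (x - 1)^2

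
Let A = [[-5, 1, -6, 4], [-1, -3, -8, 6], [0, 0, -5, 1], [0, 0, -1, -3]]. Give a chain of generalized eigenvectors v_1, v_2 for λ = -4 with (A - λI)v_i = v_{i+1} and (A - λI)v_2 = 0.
We seek v_1 ∈ ker((A + 4I)^2) \ ker(A + 4I), then set v_{i+1} = (A + 4I) v_i.

One such chain is v_1 = [[-2, -3, 0, 0]]^T, v_2 = [[-1, -1, 0, 0]]^T. Check: (A + 4I) v_2 = [[0, 0, 0, 0]]^T = 0.

v_1 = [[-2, -3, 0, 0]]^T, v_2 = [[-1, -1, 0, 0]]^T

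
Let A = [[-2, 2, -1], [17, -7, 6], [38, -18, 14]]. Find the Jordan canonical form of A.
J = [[0, 1, 0], [0, 0, 0], [0, 0, 5]]

The characteristic polynomial is det(xI - A) = x^2(x - 5), so the eigenvalues are 0 (algebraic multiplicity 2), 5 (algebraic multiplicity 1).

For λ = 0: rank(A) = 2, rank(A^2) = 1. The eigenspace has dimension 3 - 2 = 1, so there is 1 Jordan block; the rank sequence gives block sizes [2].

For λ = 5: algebraic multiplicity 1 gives one 1×1 block.

Assembling the blocks gives the Jordan form J above.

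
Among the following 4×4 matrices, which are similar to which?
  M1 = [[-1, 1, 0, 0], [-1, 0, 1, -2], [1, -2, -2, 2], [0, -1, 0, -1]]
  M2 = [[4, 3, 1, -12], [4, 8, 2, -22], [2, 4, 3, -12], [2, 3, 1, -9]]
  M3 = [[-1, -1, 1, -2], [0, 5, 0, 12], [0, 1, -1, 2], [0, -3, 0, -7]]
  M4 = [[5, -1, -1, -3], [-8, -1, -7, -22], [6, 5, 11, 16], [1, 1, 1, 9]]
3 classes: {M1, M3}, {M2}, {M4}

Characteristic polynomials: χ_{M1} = (x + 1)^4, χ_{M2} = (x - 2)^2(x - 1)^2, χ_{M3} = (x + 1)^4, χ_{M4} = (x - 6)^4.

{M1, M3}: invariant factors x + 1, (x + 1)^3.

{M2}: invariant factors (x - 2)^2(x - 1)^2.

{M4}: invariant factors (x - 6)^2, (x - 6)^2.

Matrices are similar if and only if their invariant-factor lists agree; the partition into similarity classes is {M1, M3}, {M2}, {M4}.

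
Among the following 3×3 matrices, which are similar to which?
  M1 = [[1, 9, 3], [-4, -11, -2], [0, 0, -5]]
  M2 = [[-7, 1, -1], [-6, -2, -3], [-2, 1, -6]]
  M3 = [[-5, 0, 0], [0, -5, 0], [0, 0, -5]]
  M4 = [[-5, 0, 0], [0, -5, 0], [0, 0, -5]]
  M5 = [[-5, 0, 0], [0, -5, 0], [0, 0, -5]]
Characteristic polynomials: χ_{M1} = (x + 5)^3, χ_{M2} = (x + 5)^3, χ_{M3} = (x + 5)^3, χ_{M4} = (x + 5)^3, χ_{M5} = (x + 5)^3.

{M1, M2}: invariant factors x + 5, (x + 5)^2.

{M3, M4, M5}: invariant factors x + 5, x + 5, x + 5.

Matrices are similar if and only if their invariant-factor lists agree; the partition into similarity classes is {M1, M2}, {M3, M4, M5}.

2 classes: {M1, M2}, {M3, M4, M5}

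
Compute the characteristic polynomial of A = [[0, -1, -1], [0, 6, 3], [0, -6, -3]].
χ_A(x) = x^2(x - 3)

xI - A = [[x, 1, 1], [0, x - 6, -3], [0, 6, x + 3]].

Expanding det(xI - A) along the first row:
det(xI - A) = + (x)·det([[x - 6, -3], [6, x + 3]]) - (1)·det([[0, -3], [0, x + 3]]) + (1)·det([[0, x - 6], [0, 6]]).

Evaluating gives χ_A(x) = x^3 - 3x^2 = x^2(x - 3).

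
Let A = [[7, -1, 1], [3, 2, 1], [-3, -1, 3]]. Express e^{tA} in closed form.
A has Jordan form J = [[4, 1, 0], [0, 4, 1], [0, 0, 4]] with A = PJP^{-1}, so e^{tA} = P e^{tJ} P^{-1}.

For a Jordan block J_k(λ), e^{tJ_k(λ)} = e^{λt} · (I + tN + t^2 N^2/2! + ... + t^{k-1} N^{k-1}/(k-1)!) where N is the nilpotent superdiagonal part.

Assembling the blocks and conjugating back gives the entries of e^{tA} as shown above.

e^{tA} = [[(3*t^2 + 6*t + 2)*e^{4*t}/2, -t*(t + 1)*e^{4*t}, t*(t + 2)*e^{4*t}/2], [3*t*e^{4*t}, (1 - 2*t)*e^{4*t}, t*e^{4*t}], [3*t*(-3*t - 2)*e^{4*t}/2, t*(3*t - 1)*e^{4*t}, (-3*t^2/2 - t + 1)*e^{4*t}]]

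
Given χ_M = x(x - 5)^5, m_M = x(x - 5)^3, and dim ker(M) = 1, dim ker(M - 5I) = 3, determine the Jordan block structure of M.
Jordan blocks: (0, 1), (5, 3), (5, 1), (5, 1)

λ = 0: algebraic multiplicity 1 (exponent in χ_M), largest block size 1 (exponent in m_M), 1 block (geometric multiplicity). This forces block sizes [1].
λ = 5: algebraic multiplicity 5 (exponent in χ_M), largest block size 3 (exponent in m_M), 3 blocks (geometric multiplicity). These force block sizes [3, 1, 1].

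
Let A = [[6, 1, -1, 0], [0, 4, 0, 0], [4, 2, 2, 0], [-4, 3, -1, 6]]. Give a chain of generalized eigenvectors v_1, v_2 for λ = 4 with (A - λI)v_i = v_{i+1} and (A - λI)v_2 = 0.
We seek v_1 ∈ ker((A - 4I)^2) \ ker(A - 4I), then set v_{i+1} = (A - 4I) v_i.

One such chain is v_1 = [[0, 1, 0, 0]]^T, v_2 = [[1, 0, 2, 3]]^T. Check: (A - 4I) v_2 = [[0, 0, 0, 0]]^T = 0.

v_1 = [[0, 1, 0, 0]]^T, v_2 = [[1, 0, 2, 3]]^T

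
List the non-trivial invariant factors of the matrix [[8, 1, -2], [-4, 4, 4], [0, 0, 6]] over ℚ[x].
x - 6, (x - 6)^2

The Jordan structure of A has elementary divisors (x - 6)^2, (x - 6). Arranging the block sizes at each eigenvalue in decreasing order and taking row products gives the invariant factors.

Invariant factors (smallest first, each dividing the next): x - 6, (x - 6)^2.

Check: the last factor (x - 6)^2 is the minimal polynomial, and the product (x - 6)^3 is the characteristic polynomial.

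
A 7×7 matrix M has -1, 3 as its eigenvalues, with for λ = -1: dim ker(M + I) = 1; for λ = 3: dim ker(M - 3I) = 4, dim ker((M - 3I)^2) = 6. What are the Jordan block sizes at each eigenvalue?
λ = -1: successive nullity increments [1] count blocks of size ≥ k; block sizes are [1].
λ = 3: successive nullity increments [4, 2] count blocks of size ≥ k; block sizes are [2, 2, 1, 1].

Jordan blocks: (-1, 1), (3, 2), (3, 2), (3, 1), (3, 1)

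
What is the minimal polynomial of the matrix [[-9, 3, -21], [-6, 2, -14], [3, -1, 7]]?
m_A(x) = x^2

The characteristic polynomial factors as x^3. The minimal polynomial is ∏(x - λ)^{k_λ} where k_λ is the size of the largest Jordan block at λ.

For λ = 0: rank(A) = 1, and the largest Jordan block has size 2 (the smallest k with rank(A^k) = rank(A^(k+1))).

So m_A(x) = x^2.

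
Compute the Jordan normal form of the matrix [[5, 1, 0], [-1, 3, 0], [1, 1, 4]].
J = [[4, 1, 0], [0, 4, 0], [0, 0, 4]]

The characteristic polynomial is det(xI - A) = (x - 4)^3, so the eigenvalues are 4 (algebraic multiplicity 3).

For λ = 4: rank(A - 4I) = 1, rank((A - 4I)^2) = 0. The eigenspace has dimension 3 - 1 = 2, so there are 2 Jordan blocks; the rank sequence gives block sizes [2, 1].

Assembling the blocks gives the Jordan form J above.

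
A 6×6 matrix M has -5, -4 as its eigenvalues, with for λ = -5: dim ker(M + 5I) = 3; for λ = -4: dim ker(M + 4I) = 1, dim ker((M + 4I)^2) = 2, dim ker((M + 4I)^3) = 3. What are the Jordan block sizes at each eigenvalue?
λ = -5: successive nullity increments [3] count blocks of size ≥ k; block sizes are [1, 1, 1].
λ = -4: successive nullity increments [1, 1, 1] count blocks of size ≥ k; block sizes are [3].

Jordan blocks: (-5, 1), (-5, 1), (-5, 1), (-4, 3)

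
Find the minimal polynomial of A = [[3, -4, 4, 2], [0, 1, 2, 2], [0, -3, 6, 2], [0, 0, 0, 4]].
The characteristic polynomial factors as (x - 4)^2(x - 3)^2. The minimal polynomial is ∏(x - λ)^{k_λ} where k_λ is the size of the largest Jordan block at λ.

For λ = 3: rank(A - 3I) = 2, and the largest Jordan block has size 1 (the smallest k with rank((A - 3I)^k) = rank((A - 3I)^(k+1))).
For λ = 4: rank(A - 4I) = 2, and the largest Jordan block has size 1 (the smallest k with rank((A - 4I)^k) = rank((A - 4I)^(k+1))).

So m_A(x) = (x - 4)(x - 3).

m_A(x) = (x - 4)(x - 3)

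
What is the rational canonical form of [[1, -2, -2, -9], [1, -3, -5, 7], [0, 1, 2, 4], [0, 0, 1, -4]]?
The invariant factors of A (the non-unit diagonal entries of the Smith normal form of xI - A over ℚ[x]) are (x^2 + 2x - 4)^2, each dividing the next. The characteristic polynomial is their product, (x^2 + 2x - 4)^2.

The rational canonical form is the block-diagonal matrix of companion matrices C(f_i):
R = [[0, 0, 0, -16], [1, 0, 0, 16], [0, 1, 0, 4], [0, 0, 1, -4]].

Note the characteristic polynomial does not split into linear factors over ℚ, so A has no Jordan form over ℚ; the rational canonical form exists over any field.

R = [[0, 0, 0, -16], [1, 0, 0, 16], [0, 1, 0, 4], [0, 0, 1, -4]]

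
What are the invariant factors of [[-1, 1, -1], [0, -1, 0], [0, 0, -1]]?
The Jordan structure of A has elementary divisors (x + 1)^2, (x + 1). Arranging the block sizes at each eigenvalue in decreasing order and taking row products gives the invariant factors.

Invariant factors (smallest first, each dividing the next): x + 1, (x + 1)^2.

Check: the last factor (x + 1)^2 is the minimal polynomial, and the product (x + 1)^3 is the characteristic polynomial.

x + 1, (x + 1)^2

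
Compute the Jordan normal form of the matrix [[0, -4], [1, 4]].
The characteristic polynomial is det(xI - A) = (x - 2)^2, so the eigenvalues are 2 (algebraic multiplicity 2).

For λ = 2: rank(A - 2I) = 1, rank((A - 2I)^2) = 0. The eigenspace has dimension 2 - 1 = 1, so there is 1 Jordan block; the rank sequence gives block sizes [2].

Assembling the blocks gives the Jordan form J above.

J = [[2, 1], [0, 2]]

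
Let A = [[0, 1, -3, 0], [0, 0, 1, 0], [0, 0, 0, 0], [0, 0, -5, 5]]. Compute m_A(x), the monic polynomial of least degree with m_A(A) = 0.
The characteristic polynomial factors as x^3(x - 5). The minimal polynomial is ∏(x - λ)^{k_λ} where k_λ is the size of the largest Jordan block at λ.

For λ = 0: rank(A) = 3, and the largest Jordan block has size 3 (the smallest k with rank(A^k) = rank(A^(k+1))).
For λ = 5: rank(A - 5I) = 3, and the largest Jordan block has size 1 (the smallest k with rank((A - 5I)^k) = rank((A - 5I)^(k+1))).

So m_A(x) = x^3(x - 5).

m_A(x) = x^3(x - 5)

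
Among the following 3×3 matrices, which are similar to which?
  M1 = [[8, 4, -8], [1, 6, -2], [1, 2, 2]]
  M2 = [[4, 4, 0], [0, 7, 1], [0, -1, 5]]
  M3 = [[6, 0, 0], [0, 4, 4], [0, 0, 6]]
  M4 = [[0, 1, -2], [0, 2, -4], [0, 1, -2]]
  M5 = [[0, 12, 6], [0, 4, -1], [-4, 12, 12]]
Characteristic polynomials: χ_{M1} = (x - 6)^2(x - 4), χ_{M2} = (x - 6)^2(x - 4), χ_{M3} = (x - 6)^2(x - 4), χ_{M4} = x^3, χ_{M5} = (x - 6)^2(x - 4).

{M1, M2, M5}: invariant factors (x - 6)^2(x - 4).

{M3}: invariant factors x - 6, (x - 6)(x - 4).

{M4}: invariant factors x, x^2.

Matrices are similar if and only if their invariant-factor lists agree; the partition into similarity classes is {M1, M2, M5}, {M3}, {M4}.

3 classes: {M1, M2, M5}, {M3}, {M4}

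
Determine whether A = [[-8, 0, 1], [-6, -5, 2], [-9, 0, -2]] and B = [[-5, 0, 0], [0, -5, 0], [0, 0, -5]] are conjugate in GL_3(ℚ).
Both have characteristic polynomial (x + 5)^3, but the minimal polynomial of A is (x + 5)^2 while the minimal polynomial of B is x + 5. The minimal polynomial is a similarity invariant, so A and B are not similar.

No.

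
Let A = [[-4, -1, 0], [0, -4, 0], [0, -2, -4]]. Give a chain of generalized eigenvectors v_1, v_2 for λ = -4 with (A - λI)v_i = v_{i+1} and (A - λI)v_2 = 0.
We seek v_1 ∈ ker((A + 4I)^2) \ ker(A + 4I), then set v_{i+1} = (A + 4I) v_i.

One such chain is v_1 = [[0, 1, -1]]^T, v_2 = [[-1, 0, -2]]^T. Check: (A + 4I) v_2 = [[0, 0, 0]]^T = 0.

v_1 = [[0, 1, -1]]^T, v_2 = [[-1, 0, -2]]^T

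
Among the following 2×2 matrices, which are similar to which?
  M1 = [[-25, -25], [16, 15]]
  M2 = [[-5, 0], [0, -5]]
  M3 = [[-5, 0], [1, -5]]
2 classes: {M1, M3}, {M2}

Characteristic polynomials: χ_{M1} = (x + 5)^2, χ_{M2} = (x + 5)^2, χ_{M3} = (x + 5)^2.

{M1, M3}: invariant factors (x + 5)^2.

{M2}: invariant factors x + 5, x + 5.

Matrices are similar if and only if their invariant-factor lists agree; the partition into similarity classes is {M1, M3}, {M2}.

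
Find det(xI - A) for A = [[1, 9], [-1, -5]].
xI - A = [[x - 1, -9], [1, x + 5]].

Expanding det(xI - A) along the first row:
det(xI - A) = + (x - 1)·det([[x + 5]]) - (-9)·det([[1]]).

Evaluating gives χ_A(x) = x^2 + 4x + 4 = (x + 2)^2.

χ_A(x) = (x + 2)^2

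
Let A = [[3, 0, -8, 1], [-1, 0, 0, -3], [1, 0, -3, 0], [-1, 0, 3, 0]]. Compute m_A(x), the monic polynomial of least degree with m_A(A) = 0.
The characteristic polynomial factors as x^4. The minimal polynomial is ∏(x - λ)^{k_λ} where k_λ is the size of the largest Jordan block at λ.

For λ = 0: rank(A) = 2, and the largest Jordan block has size 3 (the smallest k with rank(A^k) = rank(A^(k+1))).

So m_A(x) = x^3.

m_A(x) = x^3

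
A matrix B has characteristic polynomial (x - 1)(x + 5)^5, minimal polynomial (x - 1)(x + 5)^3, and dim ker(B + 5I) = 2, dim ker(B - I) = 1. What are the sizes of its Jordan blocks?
λ = -5: algebraic multiplicity 5 (exponent in χ_B), largest block size 3 (exponent in m_B), 2 blocks (geometric multiplicity). These force block sizes [3, 2].
λ = 1: algebraic multiplicity 1 (exponent in χ_B), largest block size 1 (exponent in m_B), 1 block (geometric multiplicity). This forces block sizes [1].

Jordan blocks: (-5, 3), (-5, 2), (1, 1)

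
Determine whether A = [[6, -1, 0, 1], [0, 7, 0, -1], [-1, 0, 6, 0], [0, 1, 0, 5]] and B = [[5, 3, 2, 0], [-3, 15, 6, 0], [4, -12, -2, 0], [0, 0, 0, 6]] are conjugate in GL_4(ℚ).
No.

Both have characteristic polynomial (x - 6)^4, but the minimal polynomial of A is (x - 6)^3 while the minimal polynomial of B is (x - 6)^2. The minimal polynomial is a similarity invariant, so A and B are not similar.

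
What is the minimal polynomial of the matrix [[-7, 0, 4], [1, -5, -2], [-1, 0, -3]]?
The characteristic polynomial factors as (x + 5)^3. The minimal polynomial is ∏(x - λ)^{k_λ} where k_λ is the size of the largest Jordan block at λ.

For λ = -5: rank(A + 5I) = 1, and the largest Jordan block has size 2 (the smallest k with rank((A + 5I)^k) = rank((A + 5I)^(k+1))).

So m_A(x) = (x + 5)^2.

m_A(x) = (x + 5)^2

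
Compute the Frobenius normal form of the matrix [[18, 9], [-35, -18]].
The invariant factors of A (the non-unit diagonal entries of the Smith normal form of xI - A over ℚ[x]) are (x - 3)(x + 3), each dividing the next. The characteristic polynomial is their product, (x - 3)(x + 3).

The rational canonical form is the block-diagonal matrix of companion matrices C(f_i):
R = [[0, 9], [1, 0]].

R = [[0, 9], [1, 0]]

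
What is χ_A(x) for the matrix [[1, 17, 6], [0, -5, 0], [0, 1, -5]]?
χ_A(x) = (x - 1)(x + 5)^2

xI - A = [[x - 1, -17, -6], [0, x + 5, 0], [0, -1, x + 5]].

Expanding det(xI - A) along the first row:
det(xI - A) = + (x - 1)·det([[x + 5, 0], [-1, x + 5]]) - (-17)·det([[0, 0], [0, x + 5]]) + (-6)·det([[0, x + 5], [0, -1]]).

Evaluating gives χ_A(x) = x^3 + 9x^2 + 15x - 25 = (x - 1)(x + 5)^2.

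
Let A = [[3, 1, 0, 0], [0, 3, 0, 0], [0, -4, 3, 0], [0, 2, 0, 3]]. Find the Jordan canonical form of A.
The characteristic polynomial is det(xI - A) = (x - 3)^4, so the eigenvalues are 3 (algebraic multiplicity 4).

For λ = 3: rank(A - 3I) = 1, rank((A - 3I)^2) = 0. The eigenspace has dimension 4 - 1 = 3, so there are 3 Jordan blocks; the rank sequence gives block sizes [2, 1, 1].

Assembling the blocks gives the Jordan form J above.

J = [[3, 1, 0, 0], [0, 3, 0, 0], [0, 0, 3, 0], [0, 0, 0, 3]]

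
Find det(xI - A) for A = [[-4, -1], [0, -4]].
χ_A(x) = (x + 4)^2

xI - A = [[x + 4, 1], [0, x + 4]].

Expanding det(xI - A) along the first row:
det(xI - A) = + (x + 4)·det([[x + 4]]) - (1)·det([[0]]).

Evaluating gives χ_A(x) = x^2 + 8x + 16 = (x + 4)^2.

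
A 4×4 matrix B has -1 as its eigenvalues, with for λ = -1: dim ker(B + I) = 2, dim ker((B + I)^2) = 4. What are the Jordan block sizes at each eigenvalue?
Jordan blocks: (-1, 2), (-1, 2)

λ = -1: successive nullity increments [2, 2] count blocks of size ≥ k; block sizes are [2, 2].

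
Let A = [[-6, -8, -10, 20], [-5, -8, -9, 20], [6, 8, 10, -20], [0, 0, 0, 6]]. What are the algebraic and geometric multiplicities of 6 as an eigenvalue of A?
The characteristic polynomial is x^2(x - 6)(x + 4), so the factor x - 6 appears with exponent 1: the algebraic multiplicity is 1.

rank(A - 6I) = 3, so the eigenspace has dimension 4 - 3 = 1: the geometric multiplicity is 1.

algebraic multiplicity 1, geometric multiplicity 1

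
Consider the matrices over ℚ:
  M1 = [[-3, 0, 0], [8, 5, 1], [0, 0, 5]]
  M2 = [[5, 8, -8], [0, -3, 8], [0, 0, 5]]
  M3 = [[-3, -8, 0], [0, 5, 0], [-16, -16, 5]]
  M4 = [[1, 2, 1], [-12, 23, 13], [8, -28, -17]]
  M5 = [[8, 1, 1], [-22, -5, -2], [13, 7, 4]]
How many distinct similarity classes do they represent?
2 classes: {M1, M4, M5}, {M2, M3}

Characteristic polynomials: χ_{M1} = (x - 5)^2(x + 3), χ_{M2} = (x - 5)^2(x + 3), χ_{M3} = (x - 5)^2(x + 3), χ_{M4} = (x - 5)^2(x + 3), χ_{M5} = (x - 5)^2(x + 3).

{M1, M4, M5}: invariant factors (x - 5)^2(x + 3).

{M2, M3}: invariant factors x - 5, (x - 5)(x + 3).

Matrices are similar if and only if their invariant-factor lists agree; the partition into similarity classes is {M1, M4, M5}, {M2, M3}.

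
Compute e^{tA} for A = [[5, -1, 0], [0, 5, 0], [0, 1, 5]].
A has Jordan form J = [[5, 1, 0], [0, 5, 0], [0, 0, 5]] with A = PJP^{-1}, so e^{tA} = P e^{tJ} P^{-1}.

For a Jordan block J_k(λ), e^{tJ_k(λ)} = e^{λt} · (I + tN + t^2 N^2/2! + ... + t^{k-1} N^{k-1}/(k-1)!) where N is the nilpotent superdiagonal part.

Assembling the blocks and conjugating back gives the entries of e^{tA} as shown above.

e^{tA} = [[e^{5*t}, -t*e^{5*t}, 0], [0, e^{5*t}, 0], [0, t*e^{5*t}, e^{5*t}]]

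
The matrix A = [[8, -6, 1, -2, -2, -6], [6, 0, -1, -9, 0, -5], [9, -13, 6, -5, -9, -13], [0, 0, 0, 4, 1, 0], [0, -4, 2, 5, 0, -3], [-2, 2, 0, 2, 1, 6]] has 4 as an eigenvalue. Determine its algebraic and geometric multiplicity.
algebraic multiplicity 6, geometric multiplicity 2

The characteristic polynomial is (x - 4)^6, so the factor x - 4 appears with exponent 6: the algebraic multiplicity is 6.

rank(A - 4I) = 4, so the eigenspace has dimension 6 - 4 = 2: the geometric multiplicity is 2.

Since 2 < 6, A is not diagonalizable.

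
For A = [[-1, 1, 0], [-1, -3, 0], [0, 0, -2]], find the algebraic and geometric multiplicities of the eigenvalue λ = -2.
algebraic multiplicity 3, geometric multiplicity 2

The characteristic polynomial is (x + 2)^3, so the factor x + 2 appears with exponent 3: the algebraic multiplicity is 3.

rank(A + 2I) = 1, so the eigenspace has dimension 3 - 1 = 2: the geometric multiplicity is 2.

Since 2 < 3, A is not diagonalizable.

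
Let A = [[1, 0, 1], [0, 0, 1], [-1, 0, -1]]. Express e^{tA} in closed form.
A has Jordan form J = [[0, 1, 0], [0, 0, 1], [0, 0, 0]] with A = PJP^{-1}, so e^{tA} = P e^{tJ} P^{-1}.

For a Jordan block J_k(λ), e^{tJ_k(λ)} = e^{λt} · (I + tN + t^2 N^2/2! + ... + t^{k-1} N^{k-1}/(k-1)!) where N is the nilpotent superdiagonal part.

Assembling the blocks and conjugating back gives the entries of e^{tA} as shown above.

e^{tA} = [[t + 1, 0, t], [-t^2/2, 1, t*(2 - t)/2], [-t, 0, 1 - t]]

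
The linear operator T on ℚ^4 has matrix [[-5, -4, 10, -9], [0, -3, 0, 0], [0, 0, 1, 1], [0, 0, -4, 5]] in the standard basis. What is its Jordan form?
J = [[-5, 0, 0, 0], [0, -3, 0, 0], [0, 0, 3, 1], [0, 0, 0, 3]]

The characteristic polynomial is det(xI - A) = (x - 3)^2(x + 3)(x + 5), so the eigenvalues are -5 (algebraic multiplicity 1), -3 (algebraic multiplicity 1), 3 (algebraic multiplicity 2).

For λ = -5: algebraic multiplicity 1 gives one 1×1 block.

For λ = -3: algebraic multiplicity 1 gives one 1×1 block.

For λ = 3: rank(A - 3I) = 3, rank((A - 3I)^2) = 2. The eigenspace has dimension 4 - 3 = 1, so there is 1 Jordan block; the rank sequence gives block sizes [2].

Assembling the blocks gives the Jordan form J above.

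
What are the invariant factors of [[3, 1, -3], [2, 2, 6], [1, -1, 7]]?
x - 4, (x - 4)^2

The Jordan structure of A has elementary divisors (x - 4)^2, (x - 4). Arranging the block sizes at each eigenvalue in decreasing order and taking row products gives the invariant factors.

Invariant factors (smallest first, each dividing the next): x - 4, (x - 4)^2.

Check: the last factor (x - 4)^2 is the minimal polynomial, and the product (x - 4)^3 is the characteristic polynomial.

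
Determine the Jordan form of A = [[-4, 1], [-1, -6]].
The characteristic polynomial is det(xI - A) = (x + 5)^2, so the eigenvalues are -5 (algebraic multiplicity 2).

For λ = -5: rank(A + 5I) = 1, rank((A + 5I)^2) = 0. The eigenspace has dimension 2 - 1 = 1, so there is 1 Jordan block; the rank sequence gives block sizes [2].

Assembling the blocks gives the Jordan form J above.

J = [[-5, 1], [0, -5]]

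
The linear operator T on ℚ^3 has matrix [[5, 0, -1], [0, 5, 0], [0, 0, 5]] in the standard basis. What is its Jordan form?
The characteristic polynomial is det(xI - A) = (x - 5)^3, so the eigenvalues are 5 (algebraic multiplicity 3).

For λ = 5: rank(A - 5I) = 1, rank((A - 5I)^2) = 0. The eigenspace has dimension 3 - 1 = 2, so there are 2 Jordan blocks; the rank sequence gives block sizes [2, 1].

Assembling the blocks gives the Jordan form J above.

J = [[5, 1, 0], [0, 5, 0], [0, 0, 5]]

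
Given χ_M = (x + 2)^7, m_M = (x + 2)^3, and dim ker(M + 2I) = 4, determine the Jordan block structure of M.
λ = -2: algebraic multiplicity 7 (exponent in χ_M), largest block size 3 (exponent in m_M), 4 blocks (geometric multiplicity). These force block sizes [3, 2, 1, 1].

Jordan blocks: (-2, 3), (-2, 2), (-2, 1), (-2, 1)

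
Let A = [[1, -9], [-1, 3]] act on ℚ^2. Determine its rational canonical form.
The invariant factors of A (the non-unit diagonal entries of the Smith normal form of xI - A over ℚ[x]) are x^2 - 4x - 6, each dividing the next. The characteristic polynomial is their product, x^2 - 4x - 6.

The rational canonical form is the block-diagonal matrix of companion matrices C(f_i):
R = [[0, 6], [1, 4]].

Note the characteristic polynomial does not split into linear factors over ℚ, so A has no Jordan form over ℚ; the rational canonical form exists over any field.

R = [[0, 6], [1, 4]]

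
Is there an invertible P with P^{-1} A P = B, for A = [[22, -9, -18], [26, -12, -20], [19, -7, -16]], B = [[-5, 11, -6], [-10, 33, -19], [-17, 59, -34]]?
Yes.

Two matrices over a field are similar if and only if they have the same invariant factors.

Both A and B have characteristic polynomial (x + 2)^3 and minimal polynomial (x + 2)^3. Computing further, both have invariant factors (x + 2)^3. Hence A and B are similar.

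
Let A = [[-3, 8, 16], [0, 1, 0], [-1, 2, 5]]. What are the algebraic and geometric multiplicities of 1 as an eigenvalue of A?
The characteristic polynomial is (x - 1)^3, so the factor x - 1 appears with exponent 3: the algebraic multiplicity is 3.

rank(A - I) = 1, so the eigenspace has dimension 3 - 1 = 2: the geometric multiplicity is 2.

Since 2 < 3, A is not diagonalizable.

algebraic multiplicity 3, geometric multiplicity 2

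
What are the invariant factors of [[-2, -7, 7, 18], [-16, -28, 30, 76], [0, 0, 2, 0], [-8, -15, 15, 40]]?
x - 2, (x - 6)(x - 2)^2

The Jordan structure of A has elementary divisors (x - 2)^2, (x - 2), (x - 6). Arranging the block sizes at each eigenvalue in decreasing order and taking row products gives the invariant factors.

Invariant factors (smallest first, each dividing the next): x - 2, (x - 6)(x - 2)^2.

Check: the last factor (x - 6)(x - 2)^2 is the minimal polynomial, and the product (x - 6)(x - 2)^3 is the characteristic polynomial.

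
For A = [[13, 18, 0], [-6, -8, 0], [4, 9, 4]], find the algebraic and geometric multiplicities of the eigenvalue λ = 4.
algebraic multiplicity 2, geometric multiplicity 1

The characteristic polynomial is (x - 4)^2(x - 1), so the factor x - 4 appears with exponent 2: the algebraic multiplicity is 2.

rank(A - 4I) = 2, so the eigenspace has dimension 3 - 2 = 1: the geometric multiplicity is 1.

Since 1 < 2, A is not diagonalizable.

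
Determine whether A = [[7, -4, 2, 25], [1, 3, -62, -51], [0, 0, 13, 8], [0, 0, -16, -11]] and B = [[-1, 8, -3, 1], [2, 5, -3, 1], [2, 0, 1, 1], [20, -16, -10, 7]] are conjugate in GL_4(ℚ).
Two matrices over a field are similar if and only if they have the same invariant factors.

Both A and B have characteristic polynomial (x - 5)^3(x + 3) and minimal polynomial (x - 5)^3(x + 3). Computing further, both have invariant factors (x - 5)^3(x + 3). Hence A and B are similar.

Yes.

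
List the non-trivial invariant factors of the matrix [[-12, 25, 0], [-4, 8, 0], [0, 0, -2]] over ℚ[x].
The Jordan structure of A has elementary divisors (x + 2)^2, (x + 2). Arranging the block sizes at each eigenvalue in decreasing order and taking row products gives the invariant factors.

Invariant factors (smallest first, each dividing the next): x + 2, (x + 2)^2.

Check: the last factor (x + 2)^2 is the minimal polynomial, and the product (x + 2)^3 is the characteristic polynomial.

x + 2, (x + 2)^2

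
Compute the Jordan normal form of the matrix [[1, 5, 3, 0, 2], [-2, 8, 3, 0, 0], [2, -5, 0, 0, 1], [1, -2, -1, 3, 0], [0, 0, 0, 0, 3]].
The characteristic polynomial is det(xI - A) = (x - 3)^5, so the eigenvalues are 3 (algebraic multiplicity 5).

For λ = 3: rank(A - 3I) = 3, rank((A - 3I)^2) = 1, rank((A - 3I)^3) = 0. The eigenspace has dimension 5 - 3 = 2, so there are 2 Jordan blocks; the rank sequence gives block sizes [3, 2].

Assembling the blocks gives the Jordan form J above.

J = [[3, 1, 0, 0, 0], [0, 3, 1, 0, 0], [0, 0, 3, 0, 0], [0, 0, 0, 3, 1], [0, 0, 0, 0, 3]]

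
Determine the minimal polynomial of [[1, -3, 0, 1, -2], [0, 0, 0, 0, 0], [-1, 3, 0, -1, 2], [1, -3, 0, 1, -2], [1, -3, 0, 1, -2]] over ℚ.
The characteristic polynomial factors as x^5. The minimal polynomial is ∏(x - λ)^{k_λ} where k_λ is the size of the largest Jordan block at λ.

For λ = 0: rank(A) = 1, and the largest Jordan block has size 2 (the smallest k with rank(A^k) = rank(A^(k+1))).

So m_A(x) = x^2.

m_A(x) = x^2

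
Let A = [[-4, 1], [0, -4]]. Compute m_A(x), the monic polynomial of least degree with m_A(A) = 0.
The characteristic polynomial factors as (x + 4)^2. The minimal polynomial is ∏(x - λ)^{k_λ} where k_λ is the size of the largest Jordan block at λ.

For λ = -4: rank(A + 4I) = 1, and the largest Jordan block has size 2 (the smallest k with rank((A + 4I)^k) = rank((A + 4I)^(k+1))).

So m_A(x) = (x + 4)^2.

m_A(x) = (x + 4)^2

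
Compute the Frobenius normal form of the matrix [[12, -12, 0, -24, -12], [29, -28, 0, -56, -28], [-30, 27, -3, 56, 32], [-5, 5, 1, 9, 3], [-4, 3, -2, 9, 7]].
The invariant factors of A (the non-unit diagonal entries of the Smith normal form of xI - A over ℚ[x]) are (x + 3)(x^2 - 2)^2, each dividing the next. The characteristic polynomial is their product, (x + 3)(x^2 - 2)^2.

The rational canonical form is the block-diagonal matrix of companion matrices C(f_i):
R = [[0, 0, 0, 0, -12], [1, 0, 0, 0, -4], [0, 1, 0, 0, 12], [0, 0, 1, 0, 4], [0, 0, 0, 1, -3]].

Note the characteristic polynomial does not split into linear factors over ℚ, so A has no Jordan form over ℚ; the rational canonical form exists over any field.

R = [[0, 0, 0, 0, -12], [1, 0, 0, 0, -4], [0, 1, 0, 0, 12], [0, 0, 1, 0, 4], [0, 0, 0, 1, -3]]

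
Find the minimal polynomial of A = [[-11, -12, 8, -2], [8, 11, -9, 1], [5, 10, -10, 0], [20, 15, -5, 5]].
The characteristic polynomial factors as x^3(x + 5). The minimal polynomial is ∏(x - λ)^{k_λ} where k_λ is the size of the largest Jordan block at λ.

For λ = -5: rank(A + 5I) = 3, and the largest Jordan block has size 1 (the smallest k with rank((A + 5I)^k) = rank((A + 5I)^(k+1))).
For λ = 0: rank(A) = 2, and the largest Jordan block has size 2 (the smallest k with rank(A^k) = rank(A^(k+1))).

So m_A(x) = x^2(x + 5).

m_A(x) = x^2(x + 5)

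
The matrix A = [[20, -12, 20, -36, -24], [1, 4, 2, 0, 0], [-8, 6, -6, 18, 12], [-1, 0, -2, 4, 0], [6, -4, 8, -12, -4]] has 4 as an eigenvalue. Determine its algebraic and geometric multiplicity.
The characteristic polynomial is (x - 4)^4(x - 2), so the factor x - 4 appears with exponent 4: the algebraic multiplicity is 4.

rank(A - 4I) = 2, so the eigenspace has dimension 5 - 2 = 3: the geometric multiplicity is 3.

Since 3 < 4, A is not diagonalizable.

algebraic multiplicity 4, geometric multiplicity 3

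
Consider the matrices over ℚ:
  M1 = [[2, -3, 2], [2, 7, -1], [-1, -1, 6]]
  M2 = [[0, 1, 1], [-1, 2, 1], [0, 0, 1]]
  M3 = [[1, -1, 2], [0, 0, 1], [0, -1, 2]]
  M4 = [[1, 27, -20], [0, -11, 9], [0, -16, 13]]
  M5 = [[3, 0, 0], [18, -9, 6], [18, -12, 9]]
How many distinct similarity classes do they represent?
Characteristic polynomials: χ_{M1} = (x - 5)^3, χ_{M2} = (x - 1)^3, χ_{M3} = (x - 1)^3, χ_{M4} = (x - 1)^3, χ_{M5} = (x - 3)^2(x + 3).

{M1}: invariant factors (x - 5)^3.

{M2}: invariant factors x - 1, (x - 1)^2.

{M3, M4}: invariant factors (x - 1)^3.

{M5}: invariant factors x - 3, (x - 3)(x + 3).

Matrices are similar if and only if their invariant-factor lists agree; the partition into similarity classes is {M1}, {M2}, {M3, M4}, {M5}.

4 classes: {M1}, {M2}, {M3, M4}, {M5}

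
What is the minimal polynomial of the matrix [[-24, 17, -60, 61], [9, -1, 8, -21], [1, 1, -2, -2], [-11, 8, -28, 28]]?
m_A(x) = x^3(x - 1)

The characteristic polynomial factors as x^3(x - 1). The minimal polynomial is ∏(x - λ)^{k_λ} where k_λ is the size of the largest Jordan block at λ.

For λ = 0: rank(A) = 3, and the largest Jordan block has size 3 (the smallest k with rank(A^k) = rank(A^(k+1))).
For λ = 1: rank(A - I) = 3, and the largest Jordan block has size 1 (the smallest k with rank((A - I)^k) = rank((A - I)^(k+1))).

So m_A(x) = x^3(x - 1).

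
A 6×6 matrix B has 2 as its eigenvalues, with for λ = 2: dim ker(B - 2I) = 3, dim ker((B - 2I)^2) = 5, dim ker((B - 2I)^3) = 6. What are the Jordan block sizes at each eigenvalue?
λ = 2: successive nullity increments [3, 2, 1] count blocks of size ≥ k; block sizes are [3, 2, 1].

Jordan blocks: (2, 3), (2, 2), (2, 1)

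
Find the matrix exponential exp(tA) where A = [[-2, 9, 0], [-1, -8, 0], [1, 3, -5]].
A has Jordan form J = [[-5, 1, 0], [0, -5, 0], [0, 0, -5]] with A = PJP^{-1}, so e^{tA} = P e^{tJ} P^{-1}.

For a Jordan block J_k(λ), e^{tJ_k(λ)} = e^{λt} · (I + tN + t^2 N^2/2! + ... + t^{k-1} N^{k-1}/(k-1)!) where N is the nilpotent superdiagonal part.

Assembling the blocks and conjugating back gives the entries of e^{tA} as shown above.

e^{tA} = [[(3*t + 1)*e^{-5*t}, 9*t*e^{-5*t}, 0], [-t*e^{-5*t}, (1 - 3*t)*e^{-5*t}, 0], [t*e^{-5*t}, 3*t*e^{-5*t}, e^{-5*t}]]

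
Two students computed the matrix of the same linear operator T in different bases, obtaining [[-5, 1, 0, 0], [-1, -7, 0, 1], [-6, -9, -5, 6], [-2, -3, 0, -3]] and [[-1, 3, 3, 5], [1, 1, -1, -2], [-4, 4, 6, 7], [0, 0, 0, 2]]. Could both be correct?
No.

trace(A) = -20 but trace(B) = 8. The trace is a similarity invariant, so A and B are not similar.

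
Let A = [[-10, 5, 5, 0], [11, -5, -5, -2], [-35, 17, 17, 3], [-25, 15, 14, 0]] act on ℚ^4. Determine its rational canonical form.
The invariant factors of A (the non-unit diagonal entries of the Smith normal form of xI - A over ℚ[x]) are (x - 5)(x + 1)^3, each dividing the next. The characteristic polynomial is their product, (x - 5)(x + 1)^3.

The rational canonical form is the block-diagonal matrix of companion matrices C(f_i):
R = [[0, 0, 0, 5], [1, 0, 0, 14], [0, 1, 0, 12], [0, 0, 1, 2]].

R = [[0, 0, 0, 5], [1, 0, 0, 14], [0, 1, 0, 12], [0, 0, 1, 2]]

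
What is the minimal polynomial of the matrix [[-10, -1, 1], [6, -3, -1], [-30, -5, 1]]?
m_A(x) = (x + 4)^2

The characteristic polynomial factors as (x + 4)^3. The minimal polynomial is ∏(x - λ)^{k_λ} where k_λ is the size of the largest Jordan block at λ.

For λ = -4: rank(A + 4I) = 1, and the largest Jordan block has size 2 (the smallest k with rank((A + 4I)^k) = rank((A + 4I)^(k+1))).

So m_A(x) = (x + 4)^2.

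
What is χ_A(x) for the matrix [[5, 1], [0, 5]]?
χ_A(x) = (x - 5)^2

xI - A = [[x - 5, -1], [0, x - 5]].

Expanding det(xI - A) along the first row:
det(xI - A) = + (x - 5)·det([[x - 5]]) - (-1)·det([[0]]).

Evaluating gives χ_A(x) = x^2 - 10x + 25 = (x - 5)^2.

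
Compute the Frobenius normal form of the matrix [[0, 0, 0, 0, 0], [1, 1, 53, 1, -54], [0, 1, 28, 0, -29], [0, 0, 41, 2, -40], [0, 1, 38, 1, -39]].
The invariant factors of A (the non-unit diagonal entries of the Smith normal form of xI - A over ℚ[x]) are x(x + 1)(x + 5)(x^2 + 2x + 3), each dividing the next. The characteristic polynomial is their product, x(x + 1)(x + 5)(x^2 + 2x + 3).

The rational canonical form is the block-diagonal matrix of companion matrices C(f_i):
R = [[0, 0, 0, 0, 0], [1, 0, 0, 0, -15], [0, 1, 0, 0, -28], [0, 0, 1, 0, -20], [0, 0, 0, 1, -8]].

Note the characteristic polynomial does not split into linear factors over ℚ, so A has no Jordan form over ℚ; the rational canonical form exists over any field.

R = [[0, 0, 0, 0, 0], [1, 0, 0, 0, -15], [0, 1, 0, 0, -28], [0, 0, 1, 0, -20], [0, 0, 0, 1, -8]]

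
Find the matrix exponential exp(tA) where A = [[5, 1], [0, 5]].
e^{tA} = [[e^{5*t}, t*e^{5*t}], [0, e^{5*t}]]

A has Jordan form J = [[5, 1], [0, 5]] with A = PJP^{-1}, so e^{tA} = P e^{tJ} P^{-1}.

For a Jordan block J_k(λ), e^{tJ_k(λ)} = e^{λt} · (I + tN + t^2 N^2/2! + ... + t^{k-1} N^{k-1}/(k-1)!) where N is the nilpotent superdiagonal part.

Assembling the blocks and conjugating back gives the entries of e^{tA} as shown above.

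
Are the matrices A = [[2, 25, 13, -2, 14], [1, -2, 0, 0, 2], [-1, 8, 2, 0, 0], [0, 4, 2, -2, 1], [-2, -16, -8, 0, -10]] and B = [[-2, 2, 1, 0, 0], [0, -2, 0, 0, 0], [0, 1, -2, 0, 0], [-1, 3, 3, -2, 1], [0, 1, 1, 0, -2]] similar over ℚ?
Two matrices over a field are similar if and only if they have the same invariant factors.

Both A and B have characteristic polynomial (x + 2)^5 and minimal polynomial (x + 2)^3. Computing further, both have invariant factors (x + 2)^2, (x + 2)^3. Hence A and B are similar.

Yes.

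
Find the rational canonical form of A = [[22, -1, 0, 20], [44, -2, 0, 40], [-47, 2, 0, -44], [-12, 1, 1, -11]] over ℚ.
The invariant factors of A (the non-unit diagonal entries of the Smith normal form of xI - A over ℚ[x]) are x(x - 5)(x - 2)^2, each dividing the next. The characteristic polynomial is their product, x(x - 5)(x - 2)^2.

The rational canonical form is the block-diagonal matrix of companion matrices C(f_i):
R = [[0, 0, 0, 0], [1, 0, 0, 20], [0, 1, 0, -24], [0, 0, 1, 9]].

R = [[0, 0, 0, 0], [1, 0, 0, 20], [0, 1, 0, -24], [0, 0, 1, 9]]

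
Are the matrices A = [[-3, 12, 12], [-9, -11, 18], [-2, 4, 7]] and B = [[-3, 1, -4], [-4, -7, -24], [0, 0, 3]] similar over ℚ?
Two matrices over a field are similar if and only if they have the same invariant factors.

Both A and B have characteristic polynomial (x - 3)(x + 5)^2 and minimal polynomial (x - 3)(x + 5)^2. Computing further, both have invariant factors (x - 3)(x + 5)^2. Hence A and B are similar.

Yes.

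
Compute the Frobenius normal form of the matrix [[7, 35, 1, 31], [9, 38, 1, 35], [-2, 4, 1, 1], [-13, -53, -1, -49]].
R = [[0, 0, 0, 6], [1, 0, 0, 5], [0, 1, 0, 1], [0, 0, 1, -3]]

The invariant factors of A (the non-unit diagonal entries of the Smith normal form of xI - A over ℚ[x]) are (x + 3)(x^3 - x - 2), each dividing the next. The characteristic polynomial is their product, (x + 3)(x^3 - x - 2).

The rational canonical form is the block-diagonal matrix of companion matrices C(f_i):
R = [[0, 0, 0, 6], [1, 0, 0, 5], [0, 1, 0, 1], [0, 0, 1, -3]].

Note the characteristic polynomial does not split into linear factors over ℚ, so A has no Jordan form over ℚ; the rational canonical form exists over any field.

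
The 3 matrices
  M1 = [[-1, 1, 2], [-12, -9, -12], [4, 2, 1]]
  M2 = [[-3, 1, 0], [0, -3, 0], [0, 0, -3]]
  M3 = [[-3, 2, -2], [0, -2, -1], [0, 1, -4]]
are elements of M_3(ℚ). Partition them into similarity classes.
1 class: {M1, M2, M3}

Characteristic polynomials: χ_{M1} = (x + 3)^3, χ_{M2} = (x + 3)^3, χ_{M3} = (x + 3)^3.

{M1, M2, M3}: invariant factors x + 3, (x + 3)^2.

Matrices are similar if and only if their invariant-factor lists agree; the partition into similarity classes is {M1, M2, M3}.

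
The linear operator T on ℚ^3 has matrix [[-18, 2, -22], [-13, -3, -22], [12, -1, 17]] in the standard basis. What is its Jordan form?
J = [[-5, 1, 0], [0, -5, 0], [0, 0, 6]]

The characteristic polynomial is det(xI - A) = (x - 6)(x + 5)^2, so the eigenvalues are -5 (algebraic multiplicity 2), 6 (algebraic multiplicity 1).

For λ = -5: rank(A + 5I) = 2, rank((A + 5I)^2) = 1. The eigenspace has dimension 3 - 2 = 1, so there is 1 Jordan block; the rank sequence gives block sizes [2].

For λ = 6: algebraic multiplicity 1 gives one 1×1 block.

Assembling the blocks gives the Jordan form J above.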